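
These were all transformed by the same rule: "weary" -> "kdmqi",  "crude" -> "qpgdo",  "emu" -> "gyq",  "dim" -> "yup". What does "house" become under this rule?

qegat

The output letters match the input read backwards, each shifted +12: weary reversed is yraew. Two steps: reverse the string, then apply a Caesar shift of +12.
For house: reverse → esuoh; then shift: e+12=q, s+12=e, u+12=g, o+12=a, h+12=t.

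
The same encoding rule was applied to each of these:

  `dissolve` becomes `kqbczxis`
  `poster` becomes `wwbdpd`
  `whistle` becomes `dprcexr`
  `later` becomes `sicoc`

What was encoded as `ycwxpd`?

runner

In dissolve: d→k is +7, i→q is +8, s→b is +9, s→c is +10 — the shift increases by 1 each position. Each letter shifts forward by (position + 7), i.e. 7, 8, 9, … — the shift grows by one for each successive letter.
Decoding ycwxpd: y−7=r, c−8=u, w−9=n, x−10=n, p−11=e, d−12=r.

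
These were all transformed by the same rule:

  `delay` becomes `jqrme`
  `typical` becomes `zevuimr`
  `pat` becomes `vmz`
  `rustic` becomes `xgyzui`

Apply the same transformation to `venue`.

bqtgq

Vowels shift forward by 12 and consonants shift forward by 6.
For venue: v(cons)+6=b, e(vowel)+12=q, n(cons)+6=t, u(vowel)+12=g, e(vowel)+12=q.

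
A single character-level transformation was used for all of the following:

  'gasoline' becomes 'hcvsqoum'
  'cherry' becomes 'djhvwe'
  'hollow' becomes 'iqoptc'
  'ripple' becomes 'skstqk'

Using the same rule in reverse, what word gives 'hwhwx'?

In gasoline: g→h is +1, a→c is +2, s→v is +3, o→s is +4 — the shift increases by 1 each position. The shift increases by 1 at each position, starting from +1: 1, 2, 3, ….
Undoing it on hwhwx: h−1=g, w−2=u, h−3=e, w−4=s, x−5=s.

guess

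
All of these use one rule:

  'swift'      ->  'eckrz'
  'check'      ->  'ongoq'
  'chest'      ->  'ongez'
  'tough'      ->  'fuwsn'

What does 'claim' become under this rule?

orcus

Shifts by position in swift: pos 0: s→e (+12), pos 1: w→c (+6), pos 2: i→k (+2), pos 3: f→r (+12), pos 4: t→z (+6) — repeating every 3. It's a Vigenère-style cipher with numeric key [12,6,2]: position i shifts by key[i mod 3].
For claim: c+12=o, l+6=r, a+2=c, i+12=u, m+6=s.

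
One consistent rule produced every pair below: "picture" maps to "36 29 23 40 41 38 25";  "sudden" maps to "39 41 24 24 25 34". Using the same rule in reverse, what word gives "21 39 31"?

ask

p is letter #16 and maps to 36: an offset of 20. Each letter is replaced by its alphabet position (a=1..z=26) + 20.
Decoding 21 39 31: 21→(21−20)÷1=1=a, 39→(39−20)÷1=19=s, 31→(31−20)÷1=11=k.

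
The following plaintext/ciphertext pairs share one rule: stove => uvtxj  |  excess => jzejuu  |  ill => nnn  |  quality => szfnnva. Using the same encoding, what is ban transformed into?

The shift depends on letter class: consonant s→u is +2, but vowel o→t is +5. Two shifts are in play — +5 for a/e/i/o/u, +2 for every other letter.
On ban: b(cons)+2=d, a(vowel)+5=f, n(cons)+2=p.

dfp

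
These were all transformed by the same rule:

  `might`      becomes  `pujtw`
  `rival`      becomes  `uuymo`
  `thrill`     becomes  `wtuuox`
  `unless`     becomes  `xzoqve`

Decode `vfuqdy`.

Shifts by position in might: pos 0: m→p (+3), pos 1: i→u (+12), pos 2: g→j (+3), pos 3: h→t (+12) — repeating every 2. It's a Vigenère-style cipher with numeric key [3,12]: position i shifts by key[i mod 2].
Reversing it on vfuqdy: v−3=s, f−12=t, u−3=r, q−12=e, d−3=a, y−12=m.

stream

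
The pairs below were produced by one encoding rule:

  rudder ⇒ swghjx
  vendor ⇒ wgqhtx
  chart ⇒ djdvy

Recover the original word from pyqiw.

Letter i (0-indexed) is shifted by i+1, so successive shifts are 1, 2, 3, ….
Undoing it on pyqiw: p−1=o, y−2=w, q−3=n, i−4=e, w−5=r.

owner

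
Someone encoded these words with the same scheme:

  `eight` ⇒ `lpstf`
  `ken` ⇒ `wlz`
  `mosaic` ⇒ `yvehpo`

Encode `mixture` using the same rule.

The rule splits by letter class: vowels +7, consonants +12.
Applying it to mixture: m(cons)+12=y, i(vowel)+7=p, x(cons)+12=j, t(cons)+12=f, u(vowel)+7=b, r(cons)+12=d, e(vowel)+7=l.

ypjfbdl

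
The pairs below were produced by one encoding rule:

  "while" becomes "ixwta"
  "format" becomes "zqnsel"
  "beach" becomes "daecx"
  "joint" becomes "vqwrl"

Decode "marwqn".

w(22)→i(8) and h(7)→x(23) fit y≡25x+4 (mod 26); the inverse of 25 mod 26 is 25. This is an affine cipher: with a=0,…,z=25, each position x becomes (25x+4) mod 26.
Decoding marwqn: m(12)→25·(12−4)≡18=s; a(0)→25·(0−4)≡4=e; r(17)→25·(17−4)≡13=n; w(22)→25·(22−4)≡8=i; q(16)→25·(16−4)≡14=o; n(13)→25·(13−4)≡17=r (all mod 26).

senior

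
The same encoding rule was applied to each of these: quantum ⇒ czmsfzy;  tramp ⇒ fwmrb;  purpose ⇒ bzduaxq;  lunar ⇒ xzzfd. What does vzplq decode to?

Shifts by position in quantum: pos 0: q→c (+12), pos 1: u→z (+5), pos 2: a→m (+12), pos 3: n→s (+5) — repeating every 2. It's a Vigenère-style cipher with numeric key [12,5]: position i shifts by key[i mod 2].
Undoing it on vzplq: v−12=j, z−5=u, p−12=d, l−5=g, q−12=e.

judge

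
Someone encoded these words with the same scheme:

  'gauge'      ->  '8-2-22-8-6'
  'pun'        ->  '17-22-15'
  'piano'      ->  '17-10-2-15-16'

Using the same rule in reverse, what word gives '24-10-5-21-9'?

width

g is letter #7 and maps to 8: an offset of 1. The number is (letter's place in the alphabet, a=1) + 1.
Reversing it on 24-10-5-21-9: 24→(24−1)÷1=23=w, 10→(10−1)÷1=9=i, 5→(5−1)÷1=4=d, 21→(21−1)÷1=20=t, 9→(9−1)÷1=8=h.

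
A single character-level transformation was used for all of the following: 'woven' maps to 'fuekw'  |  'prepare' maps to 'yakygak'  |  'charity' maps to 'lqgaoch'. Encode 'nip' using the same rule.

woy

The shift depends on letter class: consonant w→f is +9, but vowel o→u is +6. Two shifts are in play — +6 for a/e/i/o/u, +9 for every other letter.
Applying it to nip: n(cons)+9=w, i(vowel)+6=o, p(cons)+9=y.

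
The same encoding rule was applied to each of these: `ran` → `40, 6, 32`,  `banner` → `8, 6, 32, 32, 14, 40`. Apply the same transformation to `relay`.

40, 14, 28, 6, 54

r(#18)→40 and a(#1)→6: differences scale by 2, so n = 2·pos + 4. With a=1..z=26, the number is 2·pos + 4.
On relay: r=18→40, e=5→14, l=12→28, a=1→6, y=25→54.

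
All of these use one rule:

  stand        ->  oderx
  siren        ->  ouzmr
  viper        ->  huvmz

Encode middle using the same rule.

cuxxnm

Each letter's alphabet position (a=0..z=25) is mapped through 15·x+4 mod 26 — an affine cipher.
For middle: m(12)→15·12+4≡2=c; i(8)→15·8+4≡20=u; d(3)→15·3+4≡23=x; d(3)→15·3+4≡23=x; l(11)→15·11+4≡13=n; e(4)→15·4+4≡12=m (all mod 26).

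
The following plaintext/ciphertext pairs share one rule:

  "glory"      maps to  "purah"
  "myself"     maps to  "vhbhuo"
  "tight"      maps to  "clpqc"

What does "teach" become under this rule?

The shift depends on letter class: consonant g→p is +9, but vowel o→r is +3. Two shifts are in play — +3 for a/e/i/o/u, +9 for every other letter.
On teach: t(cons)+9=c, e(vowel)+3=h, a(vowel)+3=d, c(cons)+9=l, h(cons)+9=q.

chdlq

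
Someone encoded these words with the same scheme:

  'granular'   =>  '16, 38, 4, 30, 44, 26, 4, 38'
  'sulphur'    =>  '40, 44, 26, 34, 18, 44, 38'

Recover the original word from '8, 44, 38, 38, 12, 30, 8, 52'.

g(#7)→16 and r(#18)→38: differences scale by 2, so n = 2·pos + 2. With a=1..z=26, the number is 2·pos + 2.
Reversing it on 8, 44, 38, 38, 12, 30, 8, 52: 8→(8−2)÷2=3=c, 44→(44−2)÷2=21=u, 38→(38−2)÷2=18=r, 38→(38−2)÷2=18=r, 12→(12−2)÷2=5=e, 30→(30−2)÷2=14=n, 8→(8−2)÷2=3=c, 52→(52−2)÷2=25=y.

currency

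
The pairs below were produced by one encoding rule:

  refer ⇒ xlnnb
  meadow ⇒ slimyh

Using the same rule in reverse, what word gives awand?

upset

Letter i (0-indexed) is shifted by i+6, so successive shifts are 6, 7, 8, ….
Decoding awand: a−6=u, w−7=p, a−8=s, n−9=e, d−10=t.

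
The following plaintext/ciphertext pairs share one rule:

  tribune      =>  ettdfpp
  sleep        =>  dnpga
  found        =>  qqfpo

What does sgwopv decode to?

helmet

Shifts by position in tribune: pos 0: t→e (+11), pos 1: r→t (+2), pos 2: i→t (+11), pos 3: b→d (+2) — repeating every 2. It's a Vigenère-style cipher with numeric key [11,2]: position i shifts by key[i mod 2].
Reversing it on sgwopv: s−11=h, g−2=e, w−11=l, o−2=m, p−11=e, v−2=t.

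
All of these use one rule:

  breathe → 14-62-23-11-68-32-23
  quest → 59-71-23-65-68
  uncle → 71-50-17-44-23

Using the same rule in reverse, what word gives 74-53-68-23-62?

voter

b(#2)→14 and r(#18)→62: differences scale by 3, so n = 3·pos + 8. With a=1..z=26, the number is 3·pos + 8.
Decoding 74-53-68-23-62: 74→(74−8)÷3=22=v, 53→(53−8)÷3=15=o, 68→(68−8)÷3=20=t, 23→(23−8)÷3=5=e, 62→(62−8)÷3=18=r.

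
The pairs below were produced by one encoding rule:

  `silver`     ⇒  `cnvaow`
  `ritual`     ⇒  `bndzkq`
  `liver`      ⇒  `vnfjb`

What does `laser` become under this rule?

vfcjb

Shifts by position in silver: pos 0: s→c (+10), pos 1: i→n (+5), pos 2: l→v (+10), pos 3: v→a (+5) — repeating every 2. The shifts repeat in a cycle of length 2: positions 0,1,… shift by +10, +5, then the pattern repeats.
For laser: l+10=v, a+5=f, s+10=c, e+5=j, r+10=b.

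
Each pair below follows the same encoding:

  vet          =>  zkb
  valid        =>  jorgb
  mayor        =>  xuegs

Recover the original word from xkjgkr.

leader

The output letters match the input read backwards, each shifted +6: vet reversed is tev. The word is reversed, then every letter is shifted forward by 6.
Reversing it on xkjgkr: shift back: x−6=r, k−6=e, j−6=d, g−6=a, k−6=e, r−6=l → redael; then reverse → leader.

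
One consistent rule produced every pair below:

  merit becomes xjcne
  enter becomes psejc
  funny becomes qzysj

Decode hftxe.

Shifts by position in merit: pos 0: m→x (+11), pos 1: e→j (+5), pos 2: r→c (+11), pos 3: i→n (+5) — repeating every 2. A repeating key of period 2 is used — shifts +11, +5 over and over.
Decoding hftxe: h−11=w, f−5=a, t−11=i, x−5=s, e−11=t.

waist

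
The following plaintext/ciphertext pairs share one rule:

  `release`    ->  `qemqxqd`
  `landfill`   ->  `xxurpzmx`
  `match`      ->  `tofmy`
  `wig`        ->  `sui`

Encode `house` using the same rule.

qegat

The output letters match the input read backwards, each shifted +12: release reversed is esaeler. The word is reversed, then every letter is shifted forward by 12.
Applying it to house: reverse → esuoh; then shift: e+12=q, s+12=e, u+12=g, o+12=a, h+12=t.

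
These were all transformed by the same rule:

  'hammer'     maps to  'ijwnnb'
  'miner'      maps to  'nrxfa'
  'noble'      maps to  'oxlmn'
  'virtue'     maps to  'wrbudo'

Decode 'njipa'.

mayor

Shifts by position in hammer: pos 0: h→i (+1), pos 1: a→j (+9), pos 2: m→w (+10), pos 3: m→n (+1), pos 4: e→n (+9), pos 5: r→b (+10) — repeating every 3. A repeating key of period 3 is used — shifts +1, +9, +10 over and over.
Decoding njipa: n−1=m, j−9=a, i−10=y, p−1=o, a−9=r.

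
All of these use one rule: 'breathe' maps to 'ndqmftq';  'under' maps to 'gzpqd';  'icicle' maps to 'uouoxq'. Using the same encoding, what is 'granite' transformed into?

sdmzufq

Compare letters: b→n is +12, r→d is +12, e→q is +12 — a constant shift. Each letter is shifted forward by 12 in the alphabet (a Caesar shift of +12).
For granite: g+12=s, r+12=d, a+12=m, n+12=z, i+12=u, t+12=f, e+12=q.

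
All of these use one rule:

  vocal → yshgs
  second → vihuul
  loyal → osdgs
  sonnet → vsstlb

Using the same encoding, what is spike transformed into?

vtnql

In vocal: v→y is +3, o→s is +4, c→h is +5, a→g is +6 — the shift increases by 1 each position. Each letter shifts forward by (position + 3), i.e. 3, 4, 5, … — the shift grows by one for each successive letter.
On spike: s+3=v, p+4=t, i+5=n, k+6=q, e+7=l.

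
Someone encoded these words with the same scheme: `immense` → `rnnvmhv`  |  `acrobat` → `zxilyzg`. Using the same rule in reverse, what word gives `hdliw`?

Letters are reflected about the middle of the alphabet (position → 25−position): Atbash.
Undoing it on hdliw: h↔s, d↔w, l↔o, i↔r, w↔d.

sword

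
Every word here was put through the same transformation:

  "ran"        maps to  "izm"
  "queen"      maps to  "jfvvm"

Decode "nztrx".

Letters are reflected about the middle of the alphabet (position → 25−position): Atbash.
Decoding nztrx: n↔m, z↔a, t↔g, r↔i, x↔c.

magic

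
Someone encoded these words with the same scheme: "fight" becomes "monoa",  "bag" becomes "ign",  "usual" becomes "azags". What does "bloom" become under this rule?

The shift depends on letter class: consonant f→m is +7, but vowel i→o is +6. Two shifts are in play — +6 for a/e/i/o/u, +7 for every other letter.
Applying it to bloom: b(cons)+7=i, l(cons)+7=s, o(vowel)+6=u, o(vowel)+6=u, m(cons)+7=t.

isuut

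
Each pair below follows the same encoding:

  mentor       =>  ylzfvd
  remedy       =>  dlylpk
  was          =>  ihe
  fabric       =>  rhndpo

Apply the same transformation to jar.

vhd

The shift depends on letter class: consonant m→y is +12, but vowel e→l is +7. Two shifts are in play — +7 for a/e/i/o/u, +12 for every other letter.
For jar: j(cons)+12=v, a(vowel)+7=h, r(cons)+12=d.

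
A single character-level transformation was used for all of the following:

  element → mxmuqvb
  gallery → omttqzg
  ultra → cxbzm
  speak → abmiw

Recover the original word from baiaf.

Shifts by position in element: pos 0: e→m (+8), pos 1: l→x (+12), pos 2: e→m (+8), pos 3: m→u (+8), pos 4: e→q (+12), pos 5: n→v (+8) — repeating every 3. A repeating key of period 3 is used — shifts +8, +12, +8 over and over.
Reversing it on baiaf: b−8=t, a−12=o, i−8=a, a−8=s, f−12=t.

toast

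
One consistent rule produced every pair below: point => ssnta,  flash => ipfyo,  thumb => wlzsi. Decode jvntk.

grind

In point: p→s is +3, o→s is +4, i→n is +5, n→t is +6 — the shift increases by 1 each position. Letter i (0-indexed) is shifted by i+3, so successive shifts are 3, 4, 5, ….
Undoing it on jvntk: j−3=g, v−4=r, n−5=i, t−6=n, k−7=d.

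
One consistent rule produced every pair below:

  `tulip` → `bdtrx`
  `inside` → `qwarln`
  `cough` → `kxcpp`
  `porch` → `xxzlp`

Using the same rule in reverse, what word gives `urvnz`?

miner

Shifts by position in tulip: pos 0: t→b (+8), pos 1: u→d (+9), pos 2: l→t (+8), pos 3: i→r (+9) — repeating every 2. A repeating key of period 2 is used — shifts +8, +9 over and over.
Reversing it on urvnz: u−8=m, r−9=i, v−8=n, n−9=e, z−8=r.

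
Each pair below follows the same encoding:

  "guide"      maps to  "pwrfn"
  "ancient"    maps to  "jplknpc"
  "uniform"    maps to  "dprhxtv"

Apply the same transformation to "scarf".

A repeating key of period 2 is used — shifts +9, +2 over and over.
For scarf: s+9=b, c+2=e, a+9=j, r+2=t, f+9=o.

bejto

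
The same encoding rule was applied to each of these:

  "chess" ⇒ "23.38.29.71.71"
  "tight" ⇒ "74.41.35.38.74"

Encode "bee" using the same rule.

20.29.29

c(#3)→23 and h(#8)→38: differences scale by 3, so n = 3·pos + 14. The formula is n = 3×(alphabet index, a=1) + 14.
Applying it to bee: b=2→20, e=5→29, e=5→29.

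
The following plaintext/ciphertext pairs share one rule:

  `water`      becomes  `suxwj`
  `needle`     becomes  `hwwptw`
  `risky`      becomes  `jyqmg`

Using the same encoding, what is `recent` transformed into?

w(22)→s(18) and a(0)→u(20) fit y≡7x+20 (mod 26); the inverse of 7 mod 26 is 15. Each letter's alphabet position (a=0..z=25) is mapped through 7·x+20 mod 26 — an affine cipher.
For recent: r(17)→7·17+20≡9=j; e(4)→7·4+20≡22=w; c(2)→7·2+20≡8=i; e(4)→7·4+20≡22=w; n(13)→7·13+20≡7=h; t(19)→7·19+20≡23=x (all mod 26).

jwiwhx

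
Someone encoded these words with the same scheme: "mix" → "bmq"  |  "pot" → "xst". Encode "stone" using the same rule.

irsxw

Two steps: reverse the string, then apply a Caesar shift of +4.
Applying it to stone: reverse → enots; then shift: e+4=i, n+4=r, o+4=s, t+4=x, s+4=w.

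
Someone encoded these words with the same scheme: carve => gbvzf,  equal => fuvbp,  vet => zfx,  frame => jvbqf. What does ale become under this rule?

The rule splits by letter class: vowels +1, consonants +4.
Applying it to ale: a(vowel)+1=b, l(cons)+4=p, e(vowel)+1=f.

bpf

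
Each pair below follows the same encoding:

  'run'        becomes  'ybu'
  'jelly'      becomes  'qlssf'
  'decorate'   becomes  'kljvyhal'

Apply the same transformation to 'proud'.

wyvbk

Compare letters: r→y is +7, u→b is +7, n→u is +7 — a constant shift. It's a constant shift of +7 (ROT7).
On proud: p+7=w, r+7=y, o+7=v, u+7=b, d+7=k.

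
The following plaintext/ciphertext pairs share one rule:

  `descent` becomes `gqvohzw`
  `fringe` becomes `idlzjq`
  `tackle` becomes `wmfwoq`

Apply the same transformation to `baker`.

Shifts by position in descent: pos 0: d→g (+3), pos 1: e→q (+12), pos 2: s→v (+3), pos 3: c→o (+12) — repeating every 2. A repeating key of period 2 is used — shifts +3, +12 over and over.
For baker: b+3=e, a+12=m, k+3=n, e+12=q, r+3=u.

emnqu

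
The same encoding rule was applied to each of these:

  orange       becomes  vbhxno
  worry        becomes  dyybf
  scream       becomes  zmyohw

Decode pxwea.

input

Shifts by position in orange: pos 0: o→v (+7), pos 1: r→b (+10), pos 2: a→h (+7), pos 3: n→x (+10) — repeating every 2. A repeating key of period 2 is used — shifts +7, +10 over and over.
Reversing it on pxwea: p−7=i, x−10=n, w−7=p, e−10=u, a−7=t.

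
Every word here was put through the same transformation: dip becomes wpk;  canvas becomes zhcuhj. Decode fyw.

pry

The output letters match the input read backwards, each shifted +7: dip reversed is pid. The word is reversed, then every letter is shifted forward by 7.
Reversing it on fyw: shift back: f−7=y, y−7=r, w−7=p → yrp; then reverse → pry.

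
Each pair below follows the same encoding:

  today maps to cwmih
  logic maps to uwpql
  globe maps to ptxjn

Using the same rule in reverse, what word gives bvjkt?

snack

Shifts by position in today: pos 0: t→c (+9), pos 1: o→w (+8), pos 2: d→m (+9), pos 3: a→i (+8) — repeating every 2. The shifts repeat in a cycle of length 2: positions 0,1,… shift by +9, +8, then the pattern repeats.
Reversing it on bvjkt: b−9=s, v−8=n, j−9=a, k−8=c, t−9=k.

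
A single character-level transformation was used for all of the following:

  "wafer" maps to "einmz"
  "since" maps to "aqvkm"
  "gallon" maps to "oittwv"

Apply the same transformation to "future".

ncbczm

It's a constant shift of +8 (ROT8).
On future: f+8=n, u+8=c, t+8=b, u+8=c, r+8=z, e+8=m.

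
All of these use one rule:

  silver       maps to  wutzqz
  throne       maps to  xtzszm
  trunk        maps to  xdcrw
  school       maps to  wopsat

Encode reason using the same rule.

vqiwav

Shifts by position in silver: pos 0: s→w (+4), pos 1: i→u (+12), pos 2: l→t (+8), pos 3: v→z (+4), pos 4: e→q (+12), pos 5: r→z (+8) — repeating every 3. It's a Vigenère-style cipher with numeric key [4,12,8]: position i shifts by key[i mod 3].
On reason: r+4=v, e+12=q, a+8=i, s+4=w, o+12=a, n+8=v.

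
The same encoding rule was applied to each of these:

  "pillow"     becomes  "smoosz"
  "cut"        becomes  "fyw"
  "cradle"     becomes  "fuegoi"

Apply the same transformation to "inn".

mqq

The shift depends on letter class: consonant p→s is +3, but vowel i→m is +4. Vowels shift forward by 4 and consonants shift forward by 3.
For inn: i(vowel)+4=m, n(cons)+3=q, n(cons)+3=q.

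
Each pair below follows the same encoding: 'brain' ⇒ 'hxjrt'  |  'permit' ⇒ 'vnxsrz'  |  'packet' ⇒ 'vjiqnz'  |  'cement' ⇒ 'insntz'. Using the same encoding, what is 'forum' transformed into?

The shift depends on letter class: consonant b→h is +6, but vowel a→j is +9. The rule splits by letter class: vowels +9, consonants +6.
On forum: f(cons)+6=l, o(vowel)+9=x, r(cons)+6=x, u(vowel)+9=d, m(cons)+6=s.

lxxds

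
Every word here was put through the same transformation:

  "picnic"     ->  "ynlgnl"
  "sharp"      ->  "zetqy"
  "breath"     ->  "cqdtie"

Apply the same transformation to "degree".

udvqdd

This is an affine cipher: with a=0,…,z=25, each position x becomes (9x+19) mod 26.
For degree: d(3)→9·3+19≡20=u; e(4)→9·4+19≡3=d; g(6)→9·6+19≡21=v; r(17)→9·17+19≡16=q; e(4)→9·4+19≡3=d; e(4)→9·4+19≡3=d (all mod 26).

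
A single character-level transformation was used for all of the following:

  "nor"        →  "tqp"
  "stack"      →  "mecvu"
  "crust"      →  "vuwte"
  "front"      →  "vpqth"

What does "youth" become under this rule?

jvwqa

The output letters match the input read backwards, each shifted +2: nor reversed is ron. Two steps: reverse the string, then apply a Caesar shift of +2.
For youth: reverse → htuoy; then shift: h+2=j, t+2=v, u+2=w, o+2=q, y+2=a.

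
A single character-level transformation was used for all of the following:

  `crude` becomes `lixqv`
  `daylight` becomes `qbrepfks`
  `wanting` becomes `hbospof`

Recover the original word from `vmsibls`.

c(2)→l(11) and r(17)→i(8) fit y≡5x+1 (mod 26); the inverse of 5 mod 26 is 21. Each letter's alphabet position (a=0..z=25) is mapped through 5·x+1 mod 26 — an affine cipher.
Undoing it on vmsibls: v(21)→21·(21−1)≡4=e; m(12)→21·(12−1)≡23=x; s(18)→21·(18−1)≡19=t; i(8)→21·(8−1)≡17=r; b(1)→21·(1−1)≡0=a; l(11)→21·(11−1)≡2=c; s(18)→21·(18−1)≡19=t (all mod 26).

extract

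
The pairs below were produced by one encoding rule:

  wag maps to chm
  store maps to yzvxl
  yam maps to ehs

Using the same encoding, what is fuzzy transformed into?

Two shifts are in play — +7 for a/e/i/o/u, +6 for every other letter.
Applying it to fuzzy: f(cons)+6=l, u(vowel)+7=b, z(cons)+6=f, z(cons)+6=f, y(cons)+6=e.

lbffe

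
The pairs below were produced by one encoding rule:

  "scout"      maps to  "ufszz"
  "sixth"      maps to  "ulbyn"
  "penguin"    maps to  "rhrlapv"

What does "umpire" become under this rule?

wptnxl

In scout: s→u is +2, c→f is +3, o→s is +4, u→z is +5 — the shift increases by 1 each position. Each letter shifts forward by (position + 2), i.e. 2, 3, 4, … — the shift grows by one for each successive letter.
For umpire: u+2=w, m+3=p, p+4=t, i+5=n, r+6=x, e+7=l.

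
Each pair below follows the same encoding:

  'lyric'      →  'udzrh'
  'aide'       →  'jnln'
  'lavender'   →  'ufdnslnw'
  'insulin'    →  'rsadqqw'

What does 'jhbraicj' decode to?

Shifts by position in lyric: pos 0: l→u (+9), pos 1: y→d (+5), pos 2: r→z (+8), pos 3: i→r (+9), pos 4: c→h (+5) — repeating every 3. A repeating key of period 3 is used — shifts +9, +5, +8 over and over.
Undoing it on jhbraicj: j−9=a, h−5=c, b−8=t, r−9=i, a−5=v, i−8=a, c−9=t, j−5=e.

activate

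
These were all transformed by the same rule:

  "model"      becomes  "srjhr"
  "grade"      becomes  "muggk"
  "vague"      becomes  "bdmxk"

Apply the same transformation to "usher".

avnhx

Shifts by position in model: pos 0: m→s (+6), pos 1: o→r (+3), pos 2: d→j (+6), pos 3: e→h (+3) — repeating every 2. It's a Vigenère-style cipher with numeric key [6,3]: position i shifts by key[i mod 2].
On usher: u+6=a, s+3=v, h+6=n, e+3=h, r+6=x.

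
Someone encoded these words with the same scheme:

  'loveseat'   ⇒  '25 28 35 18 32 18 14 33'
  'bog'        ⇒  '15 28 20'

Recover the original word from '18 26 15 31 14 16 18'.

l is letter #12 and maps to 25: an offset of 13. Letters become their 1-based position plus 13 (so a→14, b→15, …).
Decoding 18 26 15 31 14 16 18: 18→(18−13)÷1=5=e, 26→(26−13)÷1=13=m, 15→(15−13)÷1=2=b, 31→(31−13)÷1=18=r, 14→(14−13)÷1=1=a, 16→(16−13)÷1=3=c, 18→(18−13)÷1=5=e.

embrace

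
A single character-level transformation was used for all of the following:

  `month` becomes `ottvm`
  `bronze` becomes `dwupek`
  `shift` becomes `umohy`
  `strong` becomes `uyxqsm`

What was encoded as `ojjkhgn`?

medical

The shifts repeat in a cycle of length 3: positions 0,1,… shift by +2, +5, +6, then the pattern repeats.
Decoding ojjkhgn: o−2=m, j−5=e, j−6=d, k−2=i, h−5=c, g−6=a, n−2=l.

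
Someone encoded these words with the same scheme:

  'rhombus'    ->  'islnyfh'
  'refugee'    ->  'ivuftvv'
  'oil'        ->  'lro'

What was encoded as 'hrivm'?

Letters are reflected about the middle of the alphabet (position → 25−position): Atbash.
Decoding hrivm: h↔s, r↔i, i↔r, v↔e, m↔n.

siren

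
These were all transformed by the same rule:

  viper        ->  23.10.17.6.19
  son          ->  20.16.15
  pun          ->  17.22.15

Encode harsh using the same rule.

v is letter #22 and maps to 23: an offset of 1. The number is (letter's place in the alphabet, a=1) + 1.
For harsh: h=8→9, a=1→2, r=18→19, s=19→20, h=8→9.

9.2.19.20.9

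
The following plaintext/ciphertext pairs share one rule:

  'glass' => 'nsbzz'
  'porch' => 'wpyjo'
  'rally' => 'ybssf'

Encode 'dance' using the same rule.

kbujf

The shift depends on letter class: consonant g→n is +7, but vowel a→b is +1. Vowels shift forward by 1 and consonants shift forward by 7.
Applying it to dance: d(cons)+7=k, a(vowel)+1=b, n(cons)+7=u, c(cons)+7=j, e(vowel)+1=f.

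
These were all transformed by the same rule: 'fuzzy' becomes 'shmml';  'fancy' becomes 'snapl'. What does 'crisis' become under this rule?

Compare letters: f→s is +13, u→h is +13, z→m is +13 — a constant shift. It's a constant shift of +13 (ROT13).
On crisis: c+13=p, r+13=e, i+13=v, s+13=f, i+13=v, s+13=f.

pevfvf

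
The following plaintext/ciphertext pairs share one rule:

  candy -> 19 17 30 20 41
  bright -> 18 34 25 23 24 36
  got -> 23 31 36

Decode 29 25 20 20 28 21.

Each letter is replaced by its alphabet position (a=1..z=26) + 16.
Reversing it on 29 25 20 20 28 21: 29→(29−16)÷1=13=m, 25→(25−16)÷1=9=i, 20→(20−16)÷1=4=d, 20→(20−16)÷1=4=d, 28→(28−16)÷1=12=l, 21→(21−16)÷1=5=e.

middle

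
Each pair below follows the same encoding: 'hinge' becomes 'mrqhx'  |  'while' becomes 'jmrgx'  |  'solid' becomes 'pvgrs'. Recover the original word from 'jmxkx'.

h(7)→m(12) and i(8)→r(17) fit y≡5x+3 (mod 26); the inverse of 5 mod 26 is 21. This is an affine cipher: with a=0,…,z=25, each position x becomes (5x+3) mod 26.
Undoing it on jmxkx: j(9)→21·(9−3)≡22=w; m(12)→21·(12−3)≡7=h; x(23)→21·(23−3)≡4=e; k(10)→21·(10−3)≡17=r; x(23)→21·(23−3)≡4=e (all mod 26).

where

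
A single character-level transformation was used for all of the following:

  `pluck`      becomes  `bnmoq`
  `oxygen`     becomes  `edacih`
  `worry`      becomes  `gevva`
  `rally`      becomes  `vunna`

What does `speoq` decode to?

stock

This is an affine cipher: with a=0,…,z=25, each position x becomes (23x+20) mod 26.
Decoding speoq: s(18)→17·(18−20)≡18=s; p(15)→17·(15−20)≡19=t; e(4)→17·(4−20)≡14=o; o(14)→17·(14−20)≡2=c; q(16)→17·(16−20)≡10=k (all mod 26).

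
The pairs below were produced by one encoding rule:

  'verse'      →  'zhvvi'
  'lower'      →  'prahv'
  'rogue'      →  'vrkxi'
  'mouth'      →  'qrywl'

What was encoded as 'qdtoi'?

Shifts by position in verse: pos 0: v→z (+4), pos 1: e→h (+3), pos 2: r→v (+4), pos 3: s→v (+3) — repeating every 2. It's a Vigenère-style cipher with numeric key [4,3]: position i shifts by key[i mod 2].
Reversing it on qdtoi: q−4=m, d−3=a, t−4=p, o−3=l, i−4=e.

maple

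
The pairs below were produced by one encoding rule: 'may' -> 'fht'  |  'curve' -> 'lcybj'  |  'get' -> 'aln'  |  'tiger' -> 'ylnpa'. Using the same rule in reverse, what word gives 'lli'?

The output letters match the input read backwards, each shifted +7: may reversed is yam. Two steps: reverse the string, then apply a Caesar shift of +7.
Undoing it on lli: shift back: l−7=e, l−7=e, i−7=b → eeb; then reverse → bee.

bee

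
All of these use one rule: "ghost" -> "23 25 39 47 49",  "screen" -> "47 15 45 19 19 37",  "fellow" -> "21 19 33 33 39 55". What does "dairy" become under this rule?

17 11 27 45 59

g(#7)→23 and h(#8)→25: differences scale by 2, so n = 2·pos + 9. The formula is n = 2×(alphabet index, a=1) + 9.
Applying it to dairy: d=4→17, a=1→11, i=9→27, r=18→45, y=25→59.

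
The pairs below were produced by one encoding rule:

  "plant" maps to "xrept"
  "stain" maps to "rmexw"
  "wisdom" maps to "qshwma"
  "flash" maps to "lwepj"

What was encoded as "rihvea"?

The output letters match the input read backwards, each shifted +4: plant reversed is tnalp. The word is reversed, then every letter is shifted forward by 4.
Decoding rihvea: shift back: r−4=n, i−4=e, h−4=d, v−4=r, e−4=a, a−4=w → nedraw; then reverse → warden.

warden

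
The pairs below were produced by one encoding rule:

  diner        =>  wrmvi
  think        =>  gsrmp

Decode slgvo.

hotel

Each letter is replaced by its mirror in the alphabet: a↔z, b↔y, c↔x, and so on (the Atbash cipher).
Undoing it on slgvo: s↔h, l↔o, g↔t, v↔e, o↔l.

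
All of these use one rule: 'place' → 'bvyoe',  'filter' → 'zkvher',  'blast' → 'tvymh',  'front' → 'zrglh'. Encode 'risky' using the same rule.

rkmai

This is an affine cipher: with a=0,…,z=25, each position x becomes (21x+24) mod 26.
On risky: r(17)→21·17+24≡17=r; i(8)→21·8+24≡10=k; s(18)→21·18+24≡12=m; k(10)→21·10+24≡0=a; y(24)→21·24+24≡8=i (all mod 26).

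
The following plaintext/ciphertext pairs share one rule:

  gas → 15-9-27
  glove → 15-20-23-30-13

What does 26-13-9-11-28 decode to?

Each letter is replaced by its alphabet position (a=1..z=26) + 8.
Undoing it on 26-13-9-11-28: 26→(26−8)÷1=18=r, 13→(13−8)÷1=5=e, 9→(9−8)÷1=1=a, 11→(11−8)÷1=3=c, 28→(28−8)÷1=20=t.

react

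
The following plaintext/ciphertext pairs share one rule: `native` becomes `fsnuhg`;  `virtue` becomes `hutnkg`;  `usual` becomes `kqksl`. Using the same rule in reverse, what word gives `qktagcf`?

This is an affine cipher: with a=0,…,z=25, each position x becomes (23x+18) mod 26.
Undoing it on qktagcf: q(16)→17·(16−18)≡18=s; k(10)→17·(10−18)≡20=u; t(19)→17·(19−18)≡17=r; a(0)→17·(0−18)≡6=g; g(6)→17·(6−18)≡4=e; c(2)→17·(2−18)≡14=o; f(5)→17·(5−18)≡13=n (all mod 26).

surgeon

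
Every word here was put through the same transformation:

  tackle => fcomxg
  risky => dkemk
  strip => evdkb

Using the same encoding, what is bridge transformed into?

Shifts by position in tackle: pos 0: t→f (+12), pos 1: a→c (+2), pos 2: c→o (+12), pos 3: k→m (+2) — repeating every 2. The shifts repeat in a cycle of length 2: positions 0,1,… shift by +12, +2, then the pattern repeats.
On bridge: b+12=n, r+2=t, i+12=u, d+2=f, g+12=s, e+2=g.

ntufsg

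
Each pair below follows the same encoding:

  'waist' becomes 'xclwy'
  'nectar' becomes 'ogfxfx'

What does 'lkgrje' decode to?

kidney

In waist: w→x is +1, a→c is +2, i→l is +3, s→w is +4 — the shift increases by 1 each position. Letter i (0-indexed) is shifted by i+1, so successive shifts are 1, 2, 3, ….
Reversing it on lkgrje: l−1=k, k−2=i, g−3=d, r−4=n, j−5=e, e−6=y.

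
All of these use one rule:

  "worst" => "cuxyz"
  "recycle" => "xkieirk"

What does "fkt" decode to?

zen

Compare letters: w→c is +6, o→u is +6, r→x is +6 — a constant shift. This is a Caesar cipher with shift 6.
Reversing it on fkt: f−6=z, k−6=e, t−6=n.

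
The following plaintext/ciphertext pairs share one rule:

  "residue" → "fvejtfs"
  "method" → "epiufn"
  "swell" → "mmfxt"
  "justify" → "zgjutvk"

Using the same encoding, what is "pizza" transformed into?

baajq

The output letters match the input read backwards, each shifted +1: residue reversed is eudiser. Two steps: reverse the string, then apply a Caesar shift of +1.
Applying it to pizza: reverse → azzip; then shift: a+1=b, z+1=a, z+1=a, i+1=j, p+1=q.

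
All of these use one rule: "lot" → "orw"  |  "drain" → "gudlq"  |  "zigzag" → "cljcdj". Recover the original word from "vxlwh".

suite

Compare letters: l→o is +3, o→r is +3, t→w is +3 — a constant shift. It's a constant shift of +3 (ROT3).
Reversing it on vxlwh: v−3=s, x−3=u, l−3=i, w−3=t, h−3=e.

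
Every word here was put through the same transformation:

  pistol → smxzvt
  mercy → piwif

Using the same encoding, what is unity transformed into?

The shift increases by 1 at each position, starting from +3: 3, 4, 5, ….
On unity: u+3=x, n+4=r, i+5=n, t+6=z, y+7=f.

xrnzf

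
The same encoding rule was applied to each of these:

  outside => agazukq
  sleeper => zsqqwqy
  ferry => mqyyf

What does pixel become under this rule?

Vowels shift forward by 12 and consonants shift forward by 7.
On pixel: p(cons)+7=w, i(vowel)+12=u, x(cons)+7=e, e(vowel)+12=q, l(cons)+7=s.

wueqs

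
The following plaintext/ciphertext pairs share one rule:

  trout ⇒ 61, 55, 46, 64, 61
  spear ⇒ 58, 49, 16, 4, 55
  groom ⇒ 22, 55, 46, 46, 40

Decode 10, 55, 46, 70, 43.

t(#20)→61 and r(#18)→55: differences scale by 3, so n = 3·pos + 1. With a=1..z=26, the number is 3·pos + 1.
Decoding 10, 55, 46, 70, 43: 10→(10−1)÷3=3=c, 55→(55−1)÷3=18=r, 46→(46−1)÷3=15=o, 70→(70−1)÷3=23=w, 43→(43−1)÷3=14=n.

crown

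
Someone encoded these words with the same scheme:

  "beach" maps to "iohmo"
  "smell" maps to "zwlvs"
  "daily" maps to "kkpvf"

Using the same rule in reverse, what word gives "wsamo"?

Shifts by position in beach: pos 0: b→i (+7), pos 1: e→o (+10), pos 2: a→h (+7), pos 3: c→m (+10) — repeating every 2. It's a Vigenère-style cipher with numeric key [7,10]: position i shifts by key[i mod 2].
Reversing it on wsamo: w−7=p, s−10=i, a−7=t, m−10=c, o−7=h.

pitch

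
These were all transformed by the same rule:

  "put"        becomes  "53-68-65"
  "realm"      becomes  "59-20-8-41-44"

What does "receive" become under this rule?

With a=1..z=26, the number is 3·pos + 5.
On receive: r=18→59, e=5→20, c=3→14, e=5→20, i=9→32, v=22→71, e=5→20.

59-20-14-20-32-71-20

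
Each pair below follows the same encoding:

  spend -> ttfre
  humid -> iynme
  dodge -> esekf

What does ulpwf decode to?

those

The shifts repeat in a cycle of length 2: positions 0,1,… shift by +1, +4, then the pattern repeats.
Undoing it on ulpwf: u−1=t, l−4=h, p−1=o, w−4=s, f−1=e.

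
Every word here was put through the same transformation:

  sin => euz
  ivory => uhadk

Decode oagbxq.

Compare letters: s→e is +12, i→u is +12, n→z is +12 — a constant shift. Every letter moves 12 places later in the alphabet, wrapping around z→a.
Undoing it on oagbxq: o−12=c, a−12=o, g−12=u, b−12=p, x−12=l, q−12=e.

couple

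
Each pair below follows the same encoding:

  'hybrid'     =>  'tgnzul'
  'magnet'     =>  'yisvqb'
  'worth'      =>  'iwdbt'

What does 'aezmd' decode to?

A repeating key of period 2 is used — shifts +12, +8 over and over.
Reversing it on aezmd: a−12=o, e−8=w, z−12=n, m−8=e, d−12=r.

owner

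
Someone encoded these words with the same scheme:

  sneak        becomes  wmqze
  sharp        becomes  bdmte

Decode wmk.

Read the word backwards and shift each letter +12.
Decoding wmk: shift back: w−12=k, m−12=a, k−12=y → kay; then reverse → yak.

yak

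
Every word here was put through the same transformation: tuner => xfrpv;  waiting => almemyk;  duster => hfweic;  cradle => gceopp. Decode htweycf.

Shifts by position in tuner: pos 0: t→x (+4), pos 1: u→f (+11), pos 2: n→r (+4), pos 3: e→p (+11) — repeating every 2. It's a Vigenère-style cipher with numeric key [4,11]: position i shifts by key[i mod 2].
Reversing it on htweycf: h−4=d, t−11=i, w−4=s, e−11=t, y−4=u, c−11=r, f−4=b.

disturb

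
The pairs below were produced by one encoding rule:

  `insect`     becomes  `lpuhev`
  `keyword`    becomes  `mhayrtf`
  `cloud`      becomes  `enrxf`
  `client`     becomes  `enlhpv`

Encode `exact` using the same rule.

The shift depends on letter class: consonant n→p is +2, but vowel i→l is +3. Two shifts are in play — +3 for a/e/i/o/u, +2 for every other letter.
For exact: e(vowel)+3=h, x(cons)+2=z, a(vowel)+3=d, c(cons)+2=e, t(cons)+2=v.

hzdev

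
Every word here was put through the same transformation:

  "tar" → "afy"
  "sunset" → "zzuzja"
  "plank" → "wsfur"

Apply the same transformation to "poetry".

The shift depends on letter class: consonant t→a is +7, but vowel a→f is +5. The rule splits by letter class: vowels +5, consonants +7.
For poetry: p(cons)+7=w, o(vowel)+5=t, e(vowel)+5=j, t(cons)+7=a, r(cons)+7=y, y(cons)+7=f.

wtjayf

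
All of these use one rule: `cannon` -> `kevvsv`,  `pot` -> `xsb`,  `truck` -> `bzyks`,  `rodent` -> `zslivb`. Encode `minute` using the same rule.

umvybi

Two shifts are in play — +4 for a/e/i/o/u, +8 for every other letter.
Applying it to minute: m(cons)+8=u, i(vowel)+4=m, n(cons)+8=v, u(vowel)+4=y, t(cons)+8=b, e(vowel)+4=i.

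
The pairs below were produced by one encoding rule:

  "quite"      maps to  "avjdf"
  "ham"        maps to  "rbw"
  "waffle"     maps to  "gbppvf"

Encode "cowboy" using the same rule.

mpglpi

The shift depends on letter class: consonant q→a is +10, but vowel u→v is +1. Two shifts are in play — +1 for a/e/i/o/u, +10 for every other letter.
For cowboy: c(cons)+10=m, o(vowel)+1=p, w(cons)+10=g, b(cons)+10=l, o(vowel)+1=p, y(cons)+10=i.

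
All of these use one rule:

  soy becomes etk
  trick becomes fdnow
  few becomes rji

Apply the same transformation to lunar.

The shift depends on letter class: consonant s→e is +12, but vowel o→t is +5. Vowels shift forward by 5 and consonants shift forward by 12.
On lunar: l(cons)+12=x, u(vowel)+5=z, n(cons)+12=z, a(vowel)+5=f, r(cons)+12=d.

xzzfd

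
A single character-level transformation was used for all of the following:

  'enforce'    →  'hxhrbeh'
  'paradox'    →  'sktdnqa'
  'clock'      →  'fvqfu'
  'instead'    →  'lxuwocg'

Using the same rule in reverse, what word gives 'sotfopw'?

It's a Vigenère-style cipher with numeric key [3,10,2]: position i shifts by key[i mod 3].
Undoing it on sotfopw: s−3=p, o−10=e, t−2=r, f−3=c, o−10=e, p−2=n, w−3=t.

percent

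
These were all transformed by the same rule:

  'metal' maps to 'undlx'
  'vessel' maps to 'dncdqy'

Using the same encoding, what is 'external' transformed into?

mgdpdaoa

In metal: m→u is +8, e→n is +9, t→d is +10, a→l is +11 — the shift increases by 1 each position. Each letter shifts forward by (position + 8), i.e. 8, 9, 10, … — the shift grows by one for each successive letter.
On external: e+8=m, x+9=g, t+10=d, e+11=p, r+12=d, n+13=a, a+14=o, l+15=a.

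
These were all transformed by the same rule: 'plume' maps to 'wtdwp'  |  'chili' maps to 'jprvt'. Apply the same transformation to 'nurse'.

ucacp

In plume: p→w is +7, l→t is +8, u→d is +9, m→w is +10 — the shift increases by 1 each position. Letter i (0-indexed) is shifted by i+7, so successive shifts are 7, 8, 9, ….
For nurse: n+7=u, u+8=c, r+9=a, s+10=c, e+11=p.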